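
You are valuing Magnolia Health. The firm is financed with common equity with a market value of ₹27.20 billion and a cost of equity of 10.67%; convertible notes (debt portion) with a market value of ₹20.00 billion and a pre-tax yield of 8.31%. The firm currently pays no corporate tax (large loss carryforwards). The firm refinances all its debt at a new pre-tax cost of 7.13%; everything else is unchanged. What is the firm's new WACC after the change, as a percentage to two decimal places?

9.17%

After the change:
Total capital V = 27.2 + 20 = 47.2.
Equity: weight = 27.2/47.2 = 0.5763; cost = 10.67%.
Convertible notes (debt portion): weight = 20/47.2 = 0.4237; after-tax cost = 7.13% × (1 − 0%) = 7.1300%.
WACC = 0.5763 × 10.6700% + 0.4237 × 7.1300% = 9.1700%.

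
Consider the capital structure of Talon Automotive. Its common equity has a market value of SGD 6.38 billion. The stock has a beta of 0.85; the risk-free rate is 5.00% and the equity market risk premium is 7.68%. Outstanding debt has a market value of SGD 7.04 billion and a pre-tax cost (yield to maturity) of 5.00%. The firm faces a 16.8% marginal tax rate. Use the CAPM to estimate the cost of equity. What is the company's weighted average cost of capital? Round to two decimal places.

Cost of equity via CAPM: Re = 5.0% + 0.85 × 7.68% = 11.5280%.
Total capital V = 6.38 + 7.04 = 13.42.
Equity: weight = 6.38/13.42 = 0.4754; cost = 11.528%.
Debt: weight = 7.04/13.42 = 0.5246; after-tax cost = 5% × (1 − 16.8%) = 4.1600%.
WACC = 0.4754 × 11.5280% + 0.5246 × 4.1600% = 7.6628%.

7.66%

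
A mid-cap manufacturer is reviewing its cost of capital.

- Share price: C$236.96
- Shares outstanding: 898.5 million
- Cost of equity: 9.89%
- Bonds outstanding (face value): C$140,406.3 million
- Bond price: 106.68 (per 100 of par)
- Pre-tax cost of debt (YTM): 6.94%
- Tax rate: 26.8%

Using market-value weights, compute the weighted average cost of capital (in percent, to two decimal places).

Market value of equity E = 236.96 × 898.5m = 212908.56m. Market value of debt D = 140406.3m × 106.68/100 = 149785.44084m.
Total capital V = 212908.56 + 149785.44084 = 362694.00084.
Equity: weight = 212908.56/362694.00084 = 0.5870; cost = 9.89%.
Bonds outstanding: weight = 149785.44084/362694.00084 = 0.4130; after-tax cost = 6.94% × (1 − 26.8%) = 5.0801%.
WACC = 0.5870 × 9.8900% + 0.4130 × 5.0801% = 7.9036%.

7.90%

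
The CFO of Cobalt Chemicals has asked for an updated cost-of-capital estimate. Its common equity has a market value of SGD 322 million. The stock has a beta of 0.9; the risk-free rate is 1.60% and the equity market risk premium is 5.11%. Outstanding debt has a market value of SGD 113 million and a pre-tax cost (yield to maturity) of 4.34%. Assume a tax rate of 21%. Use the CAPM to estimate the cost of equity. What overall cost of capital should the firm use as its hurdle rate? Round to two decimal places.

5.48%

Cost of equity via CAPM: Re = 1.6% + 0.9 × 5.11% = 6.1990%.
Total capital V = 322 + 113 = 435.
Equity: weight = 322/435 = 0.7402; cost = 6.199%.
Debt: weight = 113/435 = 0.2598; after-tax cost = 4.34% × (1 − 21%) = 3.4286%.
WACC = 0.7402 × 6.1990% + 0.2598 × 3.4286% = 5.4793%.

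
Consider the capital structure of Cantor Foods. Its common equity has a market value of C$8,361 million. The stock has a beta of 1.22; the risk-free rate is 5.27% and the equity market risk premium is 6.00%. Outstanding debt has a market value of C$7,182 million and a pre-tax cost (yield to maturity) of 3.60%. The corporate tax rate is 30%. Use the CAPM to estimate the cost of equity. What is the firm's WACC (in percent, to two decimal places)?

Cost of equity via CAPM: Re = 5.27% + 1.22 × 6.0% = 12.5900%.
Total capital V = 8361 + 7182 = 15543.
Equity: weight = 8361/15543 = 0.5379; cost = 12.59%.
Debt: weight = 7182/15543 = 0.4621; after-tax cost = 3.6% × (1 − 30%) = 2.5200%.
WACC = 0.5379 × 12.5900% + 0.4621 × 2.5200% = 7.9369%.

7.94%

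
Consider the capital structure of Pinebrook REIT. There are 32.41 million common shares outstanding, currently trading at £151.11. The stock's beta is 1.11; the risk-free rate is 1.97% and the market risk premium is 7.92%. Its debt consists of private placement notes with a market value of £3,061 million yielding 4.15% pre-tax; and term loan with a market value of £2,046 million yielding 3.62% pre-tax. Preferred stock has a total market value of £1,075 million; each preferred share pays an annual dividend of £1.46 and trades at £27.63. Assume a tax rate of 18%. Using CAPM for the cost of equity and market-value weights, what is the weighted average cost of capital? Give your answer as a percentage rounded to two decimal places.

6.76%

Cost of equity via CAPM: Re = 1.97% + 1.11 × 7.92% = 10.7612%.
Cost of preferred: Rp = 1.46 / 27.63 = 5.2841%.
Market value of equity E = 151.11 × 32.41m = 4897.4751m.
Total capital V = 4897.4751 + 1075 + 3061 + 2046 = 11079.4751.
Equity: weight = 4897.4751/11079.4751 = 0.4420; cost = 10.7612%.
Preferred: weight = 1075/11079.4751 = 0.0970; cost = 5.2841%.
Private placement notes: weight = 3061/11079.4751 = 0.2763; after-tax cost = 4.15% × (1 − 18%) = 3.4030%.
Term loan: weight = 2046/11079.4751 = 0.1847; after-tax cost = 3.62% × (1 − 18%) = 2.9684%.
WACC = 0.4420 × 10.7612% + 0.0970 × 5.2841% + 0.2763 × 3.4030% + 0.1847 × 2.9684% = 6.7578%.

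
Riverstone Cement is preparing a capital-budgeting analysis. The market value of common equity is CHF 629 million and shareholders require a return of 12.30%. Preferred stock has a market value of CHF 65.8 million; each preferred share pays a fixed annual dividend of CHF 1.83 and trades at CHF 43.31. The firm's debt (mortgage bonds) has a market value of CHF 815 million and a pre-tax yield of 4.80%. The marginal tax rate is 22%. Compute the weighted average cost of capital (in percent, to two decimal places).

Cost of preferred: Rp = 1.83 / 43.31 = 4.2254%.
Total capital V = 629 + 65.8 + 815 = 1509.8.
Equity: weight = 629/1509.8 = 0.4166; cost = 12.3%.
Preferred: weight = 65.8/1509.8 = 0.0436; cost = 4.2254%.
Mortgage bonds: weight = 815/1509.8 = 0.5398; after-tax cost = 4.8% × (1 − 22%) = 3.7440%.
WACC = 0.4166 × 12.3000% + 0.0436 × 4.2254% + 0.5398 × 3.7440% = 7.3295%.

7.33%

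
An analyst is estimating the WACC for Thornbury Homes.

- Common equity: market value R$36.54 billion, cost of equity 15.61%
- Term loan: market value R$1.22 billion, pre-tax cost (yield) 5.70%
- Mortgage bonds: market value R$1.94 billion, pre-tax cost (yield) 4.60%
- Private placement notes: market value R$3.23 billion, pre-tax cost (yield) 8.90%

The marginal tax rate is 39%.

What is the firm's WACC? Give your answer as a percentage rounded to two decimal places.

Total capital V = 36.54 + 1.22 + 1.94 + 3.23 = 42.93.
Equity: weight = 36.54/42.93 = 0.8512; cost = 15.61%.
Term loan: weight = 1.22/42.93 = 0.0284; after-tax cost = 5.7% × (1 − 39%) = 3.4770%.
Mortgage bonds: weight = 1.94/42.93 = 0.0452; after-tax cost = 4.6% × (1 − 39%) = 2.8060%.
Private placement notes: weight = 3.23/42.93 = 0.0752; after-tax cost = 8.9% × (1 − 39%) = 5.4290%.
WACC = 0.8512 × 15.6100% + 0.0284 × 3.4770% + 0.0452 × 2.8060% + 0.0752 × 5.4290% = 13.9206%.

13.92%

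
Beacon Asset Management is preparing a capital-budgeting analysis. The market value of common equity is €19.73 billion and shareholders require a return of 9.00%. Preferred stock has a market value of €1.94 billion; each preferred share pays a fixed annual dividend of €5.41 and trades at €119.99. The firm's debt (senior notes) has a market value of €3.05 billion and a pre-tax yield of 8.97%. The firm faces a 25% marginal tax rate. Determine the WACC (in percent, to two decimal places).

8.37%

Cost of preferred: Rp = 5.41 / 119.99 = 4.5087%.
Total capital V = 19.73 + 1.94 + 3.05 = 24.72.
Equity: weight = 19.73/24.72 = 0.7981; cost = 9%.
Preferred: weight = 1.94/24.72 = 0.0785; cost = 4.5087%.
Senior notes: weight = 3.05/24.72 = 0.1234; after-tax cost = 8.97% × (1 − 25%) = 6.7275%.
WACC = 0.7981 × 9.0000% + 0.0785 × 4.5087% + 0.1234 × 6.7275% = 8.3671%.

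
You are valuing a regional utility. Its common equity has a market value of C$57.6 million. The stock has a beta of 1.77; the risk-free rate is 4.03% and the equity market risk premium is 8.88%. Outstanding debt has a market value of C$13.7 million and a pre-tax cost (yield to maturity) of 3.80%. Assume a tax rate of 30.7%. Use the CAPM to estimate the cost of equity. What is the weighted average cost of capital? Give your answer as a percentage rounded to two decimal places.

Cost of equity via CAPM: Re = 4.03% + 1.77 × 8.88% = 19.7476%.
Total capital V = 57.6 + 13.7 = 71.3.
Equity: weight = 57.6/71.3 = 0.8079; cost = 19.7476%.
Debt: weight = 13.7/71.3 = 0.1921; after-tax cost = 3.8% × (1 − 30.7%) = 2.6334%.
WACC = 0.8079 × 19.7476% + 0.1921 × 2.6334% = 16.4592%.

16.46%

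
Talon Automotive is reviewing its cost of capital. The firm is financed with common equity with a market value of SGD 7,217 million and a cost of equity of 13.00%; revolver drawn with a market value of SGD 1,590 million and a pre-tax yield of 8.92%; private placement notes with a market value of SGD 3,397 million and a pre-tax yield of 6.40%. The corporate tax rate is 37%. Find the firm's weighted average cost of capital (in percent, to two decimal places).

9.54%

Total capital V = 7217 + 1590 + 3397 = 12204.
Equity: weight = 7217/12204 = 0.5914; cost = 13%.
Revolver drawn: weight = 1590/12204 = 0.1303; after-tax cost = 8.92% × (1 − 37%) = 5.6196%.
Private placement notes: weight = 3397/12204 = 0.2784; after-tax cost = 6.4% × (1 − 37%) = 4.0320%.
WACC = 0.5914 × 13.0000% + 0.1303 × 5.6196% + 0.2784 × 4.0320% = 9.5422%.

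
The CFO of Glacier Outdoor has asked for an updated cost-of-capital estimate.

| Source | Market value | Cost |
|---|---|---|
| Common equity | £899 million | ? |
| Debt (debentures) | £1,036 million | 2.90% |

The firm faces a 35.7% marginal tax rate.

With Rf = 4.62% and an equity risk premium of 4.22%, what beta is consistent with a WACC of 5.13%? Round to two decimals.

Total capital V = 899 + 1036 = 1935.
Equity weight = 899/1935 = 0.4646.
Debentures weight = 1036/1935 = 0.5354.
Debt contribution = 0.5354 × 2.9% × (1 − 35.7%) = 0.9984%.
Required equity contribution = 5.13% − 0.9984% = 4.1316%  ⇒  Re = 8.8929%.
CAPM: 8.8929% = 4.62% + β × 4.22%  ⇒  β = 1.0125.

1.01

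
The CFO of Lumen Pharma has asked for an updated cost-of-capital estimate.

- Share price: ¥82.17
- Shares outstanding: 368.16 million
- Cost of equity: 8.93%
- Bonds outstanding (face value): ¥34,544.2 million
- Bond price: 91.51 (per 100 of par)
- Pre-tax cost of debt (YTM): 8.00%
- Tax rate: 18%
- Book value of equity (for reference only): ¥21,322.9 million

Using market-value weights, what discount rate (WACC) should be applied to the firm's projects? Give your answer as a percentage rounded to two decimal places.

7.72%

Market value of equity E = 82.17 × 368.16m = 30251.7072m. Market value of debt D = 34544.2m × 91.51/100 = 31611.39742m.
Total capital V = 30251.7072 + 31611.39742 = 61863.10462.
Equity: weight = 30251.7072/61863.10462 = 0.4890; cost = 8.93%.
Bonds outstanding: weight = 31611.39742/61863.10462 = 0.5110; after-tax cost = 8% × (1 − 18%) = 6.5600%.
WACC = 0.4890 × 8.9300% + 0.5110 × 6.5600% = 7.7190%.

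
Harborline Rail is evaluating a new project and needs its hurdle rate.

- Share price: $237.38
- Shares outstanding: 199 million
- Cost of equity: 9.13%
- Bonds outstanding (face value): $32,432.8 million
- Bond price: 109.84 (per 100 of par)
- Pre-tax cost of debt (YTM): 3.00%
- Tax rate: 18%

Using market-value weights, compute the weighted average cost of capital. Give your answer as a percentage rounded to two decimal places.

Market value of equity E = 237.38 × 199m = 47238.62m. Market value of debt D = 32432.8m × 109.84/100 = 35624.18752m.
Total capital V = 47238.62 + 35624.18752 = 82862.80752.
Equity: weight = 47238.62/82862.80752 = 0.5701; cost = 9.13%.
Bonds outstanding: weight = 35624.18752/82862.80752 = 0.4299; after-tax cost = 3% × (1 − 18%) = 2.4600%.
WACC = 0.5701 × 9.1300% + 0.4299 × 2.4600% = 6.2624%.

6.26%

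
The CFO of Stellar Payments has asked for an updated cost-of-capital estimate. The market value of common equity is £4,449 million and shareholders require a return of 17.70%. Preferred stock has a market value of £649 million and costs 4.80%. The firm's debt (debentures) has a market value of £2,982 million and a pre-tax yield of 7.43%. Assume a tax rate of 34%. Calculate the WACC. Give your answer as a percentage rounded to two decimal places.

11.94%

Total capital V = 4449 + 649 + 2982 = 8080.
Equity: weight = 4449/8080 = 0.5506; cost = 17.7%.
Preferred: weight = 649/8080 = 0.0803; cost = 4.8%.
Debentures: weight = 2982/8080 = 0.3691; after-tax cost = 7.43% × (1 − 34%) = 4.9038%.
WACC = 0.5506 × 17.7000% + 0.0803 × 4.8000% + 0.3691 × 4.9038% = 11.9413%.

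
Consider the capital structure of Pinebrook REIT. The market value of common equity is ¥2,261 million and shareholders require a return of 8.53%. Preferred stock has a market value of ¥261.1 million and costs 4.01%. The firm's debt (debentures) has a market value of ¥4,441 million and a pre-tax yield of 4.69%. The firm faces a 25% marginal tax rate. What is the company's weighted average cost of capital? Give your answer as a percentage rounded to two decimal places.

Total capital V = 2261 + 261.1 + 4441 = 6963.1.
Equity: weight = 2261/6963.1 = 0.3247; cost = 8.53%.
Preferred: weight = 261.1/6963.1 = 0.0375; cost = 4.01%.
Debentures: weight = 4441/6963.1 = 0.6378; after-tax cost = 4.69% × (1 − 25%) = 3.5175%.
WACC = 0.3247 × 8.5300% + 0.0375 × 4.0100% + 0.6378 × 3.5175% = 5.1636%.

5.16%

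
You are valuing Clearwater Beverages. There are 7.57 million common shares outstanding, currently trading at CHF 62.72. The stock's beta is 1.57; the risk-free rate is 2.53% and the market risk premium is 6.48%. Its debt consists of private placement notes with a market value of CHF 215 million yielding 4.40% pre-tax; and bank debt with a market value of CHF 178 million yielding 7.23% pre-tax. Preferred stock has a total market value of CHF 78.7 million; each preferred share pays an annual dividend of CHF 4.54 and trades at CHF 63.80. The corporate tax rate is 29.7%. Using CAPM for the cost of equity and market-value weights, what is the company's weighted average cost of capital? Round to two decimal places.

Cost of equity via CAPM: Re = 2.53% + 1.57 × 6.48% = 12.7036%.
Cost of preferred: Rp = 4.54 / 63.8 = 7.1160%.
Market value of equity E = 62.72 × 7.57m = 474.7904m.
Total capital V = 474.7904 + 78.7 + 215 + 178 = 946.4904.
Equity: weight = 474.7904/946.4904 = 0.5016; cost = 12.7036%.
Preferred: weight = 78.7/946.4904 = 0.0831; cost = 7.116%.
Private placement notes: weight = 215/946.4904 = 0.2272; after-tax cost = 4.4% × (1 − 29.7%) = 3.0932%.
Bank debt: weight = 178/946.4904 = 0.1881; after-tax cost = 7.23% × (1 − 29.7%) = 5.0827%.
WACC = 0.5016 × 12.7036% + 0.0831 × 7.1160% + 0.2272 × 3.0932% + 0.1881 × 5.0827% = 8.6227%.

8.62%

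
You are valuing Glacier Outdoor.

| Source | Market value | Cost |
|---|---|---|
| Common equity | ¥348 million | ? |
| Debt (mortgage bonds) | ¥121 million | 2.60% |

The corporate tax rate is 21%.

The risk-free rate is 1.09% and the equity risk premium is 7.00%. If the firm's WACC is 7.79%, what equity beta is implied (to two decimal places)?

1.24

Total capital V = 348 + 121 = 469.
Equity weight = 348/469 = 0.7420.
Mortgage bonds weight = 121/469 = 0.2580.
Debt contribution = 0.2580 × 2.6% × (1 − 21%) = 0.5299%.
Required equity contribution = 7.79% − 0.5299% = 7.2601%  ⇒  Re = 9.7844%.
CAPM: 9.7844% = 1.09% + β × 7.0%  ⇒  β = 1.2421.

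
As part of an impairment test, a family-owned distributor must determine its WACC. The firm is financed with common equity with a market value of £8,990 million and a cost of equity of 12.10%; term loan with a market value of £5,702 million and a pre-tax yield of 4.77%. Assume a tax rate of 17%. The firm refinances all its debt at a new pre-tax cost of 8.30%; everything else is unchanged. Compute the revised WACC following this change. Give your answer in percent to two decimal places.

10.08%

After the change:
Total capital V = 8990 + 5702 = 14692.
Equity: weight = 8990/14692 = 0.6119; cost = 12.1%.
Term loan: weight = 5702/14692 = 0.3881; after-tax cost = 8.3% × (1 − 17%) = 6.8890%.
WACC = 0.6119 × 12.1000% + 0.3881 × 6.8890% = 10.0776%.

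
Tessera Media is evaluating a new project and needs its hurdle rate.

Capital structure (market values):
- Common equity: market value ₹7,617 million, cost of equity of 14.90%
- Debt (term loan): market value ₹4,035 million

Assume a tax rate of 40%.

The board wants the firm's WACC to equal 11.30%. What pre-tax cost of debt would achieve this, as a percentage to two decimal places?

7.51%

Total capital V = 7617 + 4035 = 11652.
Equity weight = 7617/11652 = 0.6537.
Term loan weight = 4035/11652 = 0.3463.
Equity contribution = 0.6537 × 14.9% = 9.7402%.
Remaining for debt = 11.3% − 9.7402% = 1.5598%.
Rd × (1 − 40%) × 0.3463 = 1.5598%  ⇒  Rd = 7.5069%.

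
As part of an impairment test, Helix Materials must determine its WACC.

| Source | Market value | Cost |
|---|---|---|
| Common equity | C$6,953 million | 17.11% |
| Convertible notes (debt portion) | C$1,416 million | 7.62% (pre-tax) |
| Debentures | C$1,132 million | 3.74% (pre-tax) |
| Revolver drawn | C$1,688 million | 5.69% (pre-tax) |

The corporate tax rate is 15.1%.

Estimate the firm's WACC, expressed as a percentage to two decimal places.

Total capital V = 6953 + 1416 + 1132 + 1688 = 11189.
Equity: weight = 6953/11189 = 0.6214; cost = 17.11%.
Convertible notes (debt portion): weight = 1416/11189 = 0.1266; after-tax cost = 7.62% × (1 − 15.1%) = 6.4694%.
Debentures: weight = 1132/11189 = 0.1012; after-tax cost = 3.74% × (1 − 15.1%) = 3.1753%.
Revolver drawn: weight = 1688/11189 = 0.1509; after-tax cost = 5.69% × (1 − 15.1%) = 4.8308%.
WACC = 0.6214 × 17.1100% + 0.1266 × 6.4694% + 0.1012 × 3.1753% + 0.1509 × 4.8308% = 12.5011%.

12.50%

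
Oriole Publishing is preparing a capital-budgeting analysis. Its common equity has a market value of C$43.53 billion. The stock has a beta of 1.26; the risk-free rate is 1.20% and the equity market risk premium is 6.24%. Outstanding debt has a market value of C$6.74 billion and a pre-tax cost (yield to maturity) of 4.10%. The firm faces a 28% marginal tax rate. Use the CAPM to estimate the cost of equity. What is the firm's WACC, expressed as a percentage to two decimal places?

Cost of equity via CAPM: Re = 1.2% + 1.26 × 6.24% = 9.0624%.
Total capital V = 43.53 + 6.74 = 50.27.
Equity: weight = 43.53/50.27 = 0.8659; cost = 9.0624%.
Debt: weight = 6.74/50.27 = 0.1341; after-tax cost = 4.1% × (1 − 28%) = 2.9520%.
WACC = 0.8659 × 9.0624% + 0.1341 × 2.9520% = 8.2431%.

8.24%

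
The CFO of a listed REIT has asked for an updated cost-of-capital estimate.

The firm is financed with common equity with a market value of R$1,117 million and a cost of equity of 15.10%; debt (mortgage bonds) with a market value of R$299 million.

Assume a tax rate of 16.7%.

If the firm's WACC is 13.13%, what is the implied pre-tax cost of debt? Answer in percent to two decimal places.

6.93%

Total capital V = 1117 + 299 = 1416.
Equity weight = 1117/1416 = 0.7888.
Mortgage bonds weight = 299/1416 = 0.2112.
Equity contribution = 0.7888 × 15.1% = 11.9115%.
Remaining for debt = 13.13% − 11.9115% = 1.2185%.
Rd × (1 − 16.7%) × 0.2112 = 1.2185%  ⇒  Rd = 6.9274%.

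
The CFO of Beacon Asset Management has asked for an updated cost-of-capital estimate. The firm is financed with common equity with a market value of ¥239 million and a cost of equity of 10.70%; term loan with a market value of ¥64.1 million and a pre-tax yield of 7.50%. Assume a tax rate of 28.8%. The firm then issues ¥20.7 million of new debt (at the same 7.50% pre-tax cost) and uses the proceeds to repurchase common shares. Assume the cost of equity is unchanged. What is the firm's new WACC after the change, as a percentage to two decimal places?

9.20%

After the change:
Total capital V = 218.3 + 84.8 = 303.1.
Equity: weight = 218.3/303.1 = 0.7202; cost = 10.7%.
Term loan: weight = 84.8/303.1 = 0.2798; after-tax cost = 7.5% × (1 − 28.8%) = 5.3400%.
WACC = 0.7202 × 10.7000% + 0.2798 × 5.3400% = 9.2004%.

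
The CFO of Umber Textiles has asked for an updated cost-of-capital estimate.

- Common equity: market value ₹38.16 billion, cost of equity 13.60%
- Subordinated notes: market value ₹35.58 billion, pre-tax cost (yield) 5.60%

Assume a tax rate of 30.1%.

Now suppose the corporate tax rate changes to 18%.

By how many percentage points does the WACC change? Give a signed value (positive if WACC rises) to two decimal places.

Current WACC:
Total capital V = 38.16 + 35.58 = 73.74.
Equity: weight = 38.16/73.74 = 0.5175; cost = 13.6%.
Subordinated notes: weight = 35.58/73.74 = 0.4825; after-tax cost = 5.6% × (1 − 30.1%) = 3.9144%.
WACC = 0.5175 × 13.6000% + 0.4825 × 3.9144% = 8.9266%.
After the change:
Total capital V = 38.16 + 35.58 = 73.74.
Equity: weight = 38.16/73.74 = 0.5175; cost = 13.6%.
Subordinated notes: weight = 35.58/73.74 = 0.4825; after-tax cost = 5.6% × (1 − 18%) = 4.5920%.
WACC = 0.5175 × 13.6000% + 0.4825 × 4.5920% = 9.2536%.
Change in WACC = 9.2536% − 8.9266% = 0.3269 pp.

+0.33 pp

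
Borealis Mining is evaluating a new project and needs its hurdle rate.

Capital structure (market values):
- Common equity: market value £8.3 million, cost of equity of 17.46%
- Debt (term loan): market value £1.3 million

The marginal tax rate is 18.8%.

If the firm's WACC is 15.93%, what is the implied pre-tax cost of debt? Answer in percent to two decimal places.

Total capital V = 8.3 + 1.3 = 9.6.
Equity weight = 8.3/9.6 = 0.8646.
Term loan weight = 1.3/9.6 = 0.1354.
Equity contribution = 0.8646 × 17.46% = 15.0956%.
Remaining for debt = 15.93% − 15.0956% = 0.8344%.
Rd × (1 − 18.8%) × 0.1354 = 0.8344%  ⇒  Rd = 7.5881%.

7.59%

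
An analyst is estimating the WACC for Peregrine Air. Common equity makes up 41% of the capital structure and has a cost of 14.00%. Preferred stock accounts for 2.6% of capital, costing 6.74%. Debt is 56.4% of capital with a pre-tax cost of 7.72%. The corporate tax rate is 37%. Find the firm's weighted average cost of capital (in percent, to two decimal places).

8.66%

After-tax cost of debt = 7.72% × (1 − 37%) = 4.8636%.
WACC = 0.410 × 14.0000% + 0.026 × 6.7400% + 0.564 × 4.8636% = 8.6583%.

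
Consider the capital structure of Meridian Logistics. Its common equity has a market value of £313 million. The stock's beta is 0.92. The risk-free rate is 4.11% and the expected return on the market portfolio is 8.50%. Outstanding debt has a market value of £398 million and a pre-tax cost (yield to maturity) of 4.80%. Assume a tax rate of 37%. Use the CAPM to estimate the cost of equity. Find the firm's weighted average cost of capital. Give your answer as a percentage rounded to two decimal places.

Market risk premium = 8.5% − 4.11% = 4.39%.
Cost of equity via CAPM: Re = 4.11% + 0.92 × 4.39% = 8.1488%.
Total capital V = 313 + 398 = 711.
Equity: weight = 313/711 = 0.4402; cost = 8.1488%.
Debt: weight = 398/711 = 0.5598; after-tax cost = 4.8% × (1 − 37%) = 3.0240%.
WACC = 0.4402 × 8.1488% + 0.5598 × 3.0240% = 5.2801%.

5.28%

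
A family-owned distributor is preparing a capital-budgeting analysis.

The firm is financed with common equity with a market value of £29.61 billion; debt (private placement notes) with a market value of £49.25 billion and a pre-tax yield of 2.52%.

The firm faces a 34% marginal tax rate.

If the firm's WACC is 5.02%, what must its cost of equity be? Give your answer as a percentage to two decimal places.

10.60%

Total capital V = 29.61 + 49.25 = 78.86.
Equity weight = 29.61/78.86 = 0.3755.
Private placement notes weight = 49.25/78.86 = 0.6245.
Debt contribution = 0.6245 × 2.52% × (1 − 34%) = 1.0387%.
Required equity contribution = 5.02% − 1.0387% = 3.9813%.
Re = 3.9813% / 0.3755 = 10.6033%.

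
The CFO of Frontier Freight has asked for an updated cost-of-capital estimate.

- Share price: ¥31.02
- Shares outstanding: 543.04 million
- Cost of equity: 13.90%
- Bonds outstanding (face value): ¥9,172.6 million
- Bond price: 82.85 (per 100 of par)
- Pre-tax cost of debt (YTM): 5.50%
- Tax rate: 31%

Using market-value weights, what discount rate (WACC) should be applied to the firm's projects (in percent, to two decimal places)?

10.76%

Market value of equity E = 31.02 × 543.04m = 16845.1008m. Market value of debt D = 9172.6m × 82.85/100 = 7599.4991m.
Total capital V = 16845.1008 + 7599.4991 = 24444.5999.
Equity: weight = 16845.1008/24444.5999 = 0.6891; cost = 13.9%.
Bonds outstanding: weight = 7599.4991/24444.5999 = 0.3109; after-tax cost = 5.5% × (1 − 31%) = 3.7950%.
WACC = 0.6891 × 13.9000% + 0.3109 × 3.7950% = 10.7585%.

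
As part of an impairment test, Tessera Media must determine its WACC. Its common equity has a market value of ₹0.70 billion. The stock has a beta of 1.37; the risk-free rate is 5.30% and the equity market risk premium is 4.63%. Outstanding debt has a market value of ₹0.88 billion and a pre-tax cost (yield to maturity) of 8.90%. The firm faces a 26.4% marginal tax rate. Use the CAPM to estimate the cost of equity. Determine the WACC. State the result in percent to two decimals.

Cost of equity via CAPM: Re = 5.3% + 1.37 × 4.63% = 11.6431%.
Total capital V = 0.7 + 0.88 = 1.58.
Equity: weight = 0.7/1.58 = 0.4430; cost = 11.6431%.
Debt: weight = 0.88/1.58 = 0.5570; after-tax cost = 8.9% × (1 − 26.4%) = 6.5504%.
WACC = 0.4430 × 11.6431% + 0.5570 × 6.5504% = 8.8067%.

8.81%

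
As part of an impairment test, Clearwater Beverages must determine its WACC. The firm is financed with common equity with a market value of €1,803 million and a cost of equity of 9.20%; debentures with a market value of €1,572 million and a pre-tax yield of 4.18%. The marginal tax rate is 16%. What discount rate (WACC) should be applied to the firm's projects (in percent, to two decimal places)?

6.55%

Total capital V = 1803 + 1572 = 3375.
Equity: weight = 1803/3375 = 0.5342; cost = 9.2%.
Debentures: weight = 1572/3375 = 0.4658; after-tax cost = 4.18% × (1 − 16%) = 3.5112%.
WACC = 0.5342 × 9.2000% + 0.4658 × 3.5112% = 6.5503%.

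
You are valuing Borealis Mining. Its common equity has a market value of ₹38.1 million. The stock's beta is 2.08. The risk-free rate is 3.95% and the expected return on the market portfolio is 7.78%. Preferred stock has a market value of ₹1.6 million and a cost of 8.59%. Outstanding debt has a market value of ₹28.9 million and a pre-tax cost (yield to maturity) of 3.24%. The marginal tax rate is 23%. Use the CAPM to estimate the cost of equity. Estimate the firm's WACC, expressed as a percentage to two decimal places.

Market risk premium = 7.78% − 3.95% = 3.83%.
Cost of equity via CAPM: Re = 3.95% + 2.08 × 3.83% = 11.9164%.
Total capital V = 38.1 + 1.6 + 28.9 = 68.6.
Equity: weight = 38.1/68.6 = 0.5554; cost = 11.9164%.
Preferred: weight = 1.6/68.6 = 0.0233; cost = 8.59%.
Debt: weight = 28.9/68.6 = 0.4213; after-tax cost = 3.24% × (1 − 23%) = 2.4948%.
WACC = 0.5554 × 11.9164% + 0.0233 × 8.5900% + 0.4213 × 2.4948% = 7.8697%.

7.87%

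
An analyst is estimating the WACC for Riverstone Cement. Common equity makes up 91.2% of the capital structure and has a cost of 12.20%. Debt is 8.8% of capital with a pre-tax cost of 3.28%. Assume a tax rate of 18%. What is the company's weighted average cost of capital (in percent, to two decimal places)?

11.36%

After-tax cost of debt = 3.28% × (1 − 18%) = 2.6896%.
WACC = 0.912 × 12.2000% + 0.088 × 2.6896% = 11.3631%.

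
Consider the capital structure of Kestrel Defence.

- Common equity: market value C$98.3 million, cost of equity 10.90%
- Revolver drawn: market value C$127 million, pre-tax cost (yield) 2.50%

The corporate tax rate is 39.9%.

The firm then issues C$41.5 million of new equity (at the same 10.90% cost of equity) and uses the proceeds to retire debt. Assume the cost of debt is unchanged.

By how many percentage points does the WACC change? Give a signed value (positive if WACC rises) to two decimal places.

+1.73 pp

Current WACC:
Total capital V = 98.3 + 127 = 225.3.
Equity: weight = 98.3/225.3 = 0.4363; cost = 10.9%.
Revolver drawn: weight = 127/225.3 = 0.5637; after-tax cost = 2.5% × (1 − 39.9%) = 1.5025%.
WACC = 0.4363 × 10.9000% + 0.5637 × 1.5025% = 5.6027%.
After the change:
Total capital V = 139.8 + 85.5 = 225.3.
Equity: weight = 139.8/225.3 = 0.6205; cost = 10.9%.
Revolver drawn: weight = 85.5/225.3 = 0.3795; after-tax cost = 2.5% × (1 − 39.9%) = 1.5025%.
WACC = 0.6205 × 10.9000% + 0.3795 × 1.5025% = 7.3337%.
Change in WACC = 7.3337% − 5.6027% = 1.7310 pp.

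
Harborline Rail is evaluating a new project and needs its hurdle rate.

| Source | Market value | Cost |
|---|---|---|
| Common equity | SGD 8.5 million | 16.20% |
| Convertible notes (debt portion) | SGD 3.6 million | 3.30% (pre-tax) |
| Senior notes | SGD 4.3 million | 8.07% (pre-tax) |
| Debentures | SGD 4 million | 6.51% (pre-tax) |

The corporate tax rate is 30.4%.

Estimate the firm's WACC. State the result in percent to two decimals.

9.23%

Total capital V = 8.5 + 3.6 + 4.3 + 4 = 20.4.
Equity: weight = 8.5/20.4 = 0.4167; cost = 16.2%.
Convertible notes (debt portion): weight = 3.6/20.4 = 0.1765; after-tax cost = 3.3% × (1 − 30.4%) = 2.2968%.
Senior notes: weight = 4.3/20.4 = 0.2108; after-tax cost = 8.07% × (1 − 30.4%) = 5.6167%.
Debentures: weight = 4/20.4 = 0.1961; after-tax cost = 6.51% × (1 − 30.4%) = 4.5310%.
WACC = 0.4167 × 16.2000% + 0.1765 × 2.2968% + 0.2108 × 5.6167% + 0.1961 × 4.5310% = 9.2277%.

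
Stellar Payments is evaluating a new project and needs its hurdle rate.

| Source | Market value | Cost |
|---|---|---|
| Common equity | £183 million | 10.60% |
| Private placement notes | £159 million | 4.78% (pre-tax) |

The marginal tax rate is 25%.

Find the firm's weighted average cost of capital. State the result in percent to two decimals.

Total capital V = 183 + 159 = 342.
Equity: weight = 183/342 = 0.5351; cost = 10.6%.
Private placement notes: weight = 159/342 = 0.4649; after-tax cost = 4.78% × (1 − 25%) = 3.5850%.
WACC = 0.5351 × 10.6000% + 0.4649 × 3.5850% = 7.3386%.

7.34%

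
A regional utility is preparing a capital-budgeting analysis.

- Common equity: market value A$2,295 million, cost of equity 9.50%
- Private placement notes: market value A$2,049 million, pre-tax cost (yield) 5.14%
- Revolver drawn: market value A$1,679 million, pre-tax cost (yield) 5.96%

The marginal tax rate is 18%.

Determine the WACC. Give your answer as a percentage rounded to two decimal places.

6.42%

Total capital V = 2295 + 2049 + 1679 = 6023.
Equity: weight = 2295/6023 = 0.3810; cost = 9.5%.
Private placement notes: weight = 2049/6023 = 0.3402; after-tax cost = 5.14% × (1 − 18%) = 4.2148%.
Revolver drawn: weight = 1679/6023 = 0.2788; after-tax cost = 5.96% × (1 − 18%) = 4.8872%.
WACC = 0.3810 × 9.5000% + 0.3402 × 4.2148% + 0.2788 × 4.8872% = 6.4161%.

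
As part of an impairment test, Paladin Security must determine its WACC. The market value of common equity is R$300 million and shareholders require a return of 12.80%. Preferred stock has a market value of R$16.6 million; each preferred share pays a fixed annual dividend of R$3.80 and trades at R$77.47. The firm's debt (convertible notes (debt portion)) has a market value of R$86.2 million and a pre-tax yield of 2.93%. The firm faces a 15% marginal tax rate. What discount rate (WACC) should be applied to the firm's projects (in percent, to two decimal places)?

10.27%

Cost of preferred: Rp = 3.8 / 77.47 = 4.9051%.
Total capital V = 300 + 16.6 + 86.2 = 402.8.
Equity: weight = 300/402.8 = 0.7448; cost = 12.8%.
Preferred: weight = 16.6/402.8 = 0.0412; cost = 4.9051%.
Convertible notes (debt portion): weight = 86.2/402.8 = 0.2140; after-tax cost = 2.93% × (1 − 15%) = 2.4905%.
WACC = 0.7448 × 12.8000% + 0.0412 × 4.9051% + 0.2140 × 2.4905% = 10.2684%.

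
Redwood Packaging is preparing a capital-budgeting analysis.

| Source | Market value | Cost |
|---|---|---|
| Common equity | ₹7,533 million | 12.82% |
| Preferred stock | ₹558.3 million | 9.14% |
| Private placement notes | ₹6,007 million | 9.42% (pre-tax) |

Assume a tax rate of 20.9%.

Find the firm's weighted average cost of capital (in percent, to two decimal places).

10.39%

Total capital V = 7533 + 558.3 + 6007 = 14098.3.
Equity: weight = 7533/14098.3 = 0.5343; cost = 12.82%.
Preferred: weight = 558.3/14098.3 = 0.0396; cost = 9.14%.
Private placement notes: weight = 6007/14098.3 = 0.4261; after-tax cost = 9.42% × (1 − 20.9%) = 7.4512%.
WACC = 0.5343 × 12.8200% + 0.0396 × 9.1400% + 0.4261 × 7.4512% = 10.3867%.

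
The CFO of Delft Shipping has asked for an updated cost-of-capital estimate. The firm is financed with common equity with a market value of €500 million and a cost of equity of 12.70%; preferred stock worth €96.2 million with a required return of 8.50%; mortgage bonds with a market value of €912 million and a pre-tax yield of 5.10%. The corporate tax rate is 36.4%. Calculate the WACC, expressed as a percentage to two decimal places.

Total capital V = 500 + 96.2 + 912 = 1508.2.
Equity: weight = 500/1508.2 = 0.3315; cost = 12.7%.
Preferred: weight = 96.2/1508.2 = 0.0638; cost = 8.5%.
Mortgage bonds: weight = 912/1508.2 = 0.6047; after-tax cost = 5.1% × (1 − 36.4%) = 3.2436%.
WACC = 0.3315 × 12.7000% + 0.0638 × 8.5000% + 0.6047 × 3.2436% = 6.7139%.

6.71%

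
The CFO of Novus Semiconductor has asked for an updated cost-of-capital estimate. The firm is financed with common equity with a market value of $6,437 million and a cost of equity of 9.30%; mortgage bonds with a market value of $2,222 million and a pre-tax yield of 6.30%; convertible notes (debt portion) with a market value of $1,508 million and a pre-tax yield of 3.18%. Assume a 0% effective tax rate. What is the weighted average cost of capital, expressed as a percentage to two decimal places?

7.74%

Total capital V = 6437 + 2222 + 1508 = 10167.
Equity: weight = 6437/10167 = 0.6331; cost = 9.3%.
Mortgage bonds: weight = 2222/10167 = 0.2186; after-tax cost = 6.3% × (1 − 0%) = 6.3000%.
Convertible notes (debt portion): weight = 1508/10167 = 0.1483; after-tax cost = 3.18% × (1 − 0%) = 3.1800%.
WACC = 0.6331 × 9.3000% + 0.2186 × 6.3000% + 0.1483 × 3.1800% = 7.7366%.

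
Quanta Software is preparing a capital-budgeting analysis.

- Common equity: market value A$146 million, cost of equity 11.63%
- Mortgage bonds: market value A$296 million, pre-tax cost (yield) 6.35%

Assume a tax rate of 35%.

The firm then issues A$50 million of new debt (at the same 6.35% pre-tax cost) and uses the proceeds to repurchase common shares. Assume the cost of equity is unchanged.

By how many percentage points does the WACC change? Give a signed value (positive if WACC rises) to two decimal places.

Current WACC:
Total capital V = 146 + 296 = 442.
Equity: weight = 146/442 = 0.3303; cost = 11.63%.
Mortgage bonds: weight = 296/442 = 0.6697; after-tax cost = 6.35% × (1 − 35%) = 4.1275%.
WACC = 0.3303 × 11.6300% + 0.6697 × 4.1275% = 6.6057%.
After the change:
Total capital V = 96 + 346 = 442.
Equity: weight = 96/442 = 0.2172; cost = 11.63%.
Mortgage bonds: weight = 346/442 = 0.7828; after-tax cost = 6.35% × (1 − 35%) = 4.1275%.
WACC = 0.2172 × 11.6300% + 0.7828 × 4.1275% = 5.7570%.
Change in WACC = 5.7570% − 6.6057% = -0.8487 pp.

-0.85 pp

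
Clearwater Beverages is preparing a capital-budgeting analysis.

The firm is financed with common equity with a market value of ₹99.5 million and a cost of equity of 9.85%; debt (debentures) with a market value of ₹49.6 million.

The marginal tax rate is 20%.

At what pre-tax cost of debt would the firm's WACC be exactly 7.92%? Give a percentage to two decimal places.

5.06%

Total capital V = 99.5 + 49.6 = 149.1.
Equity weight = 99.5/149.1 = 0.6673.
Debentures weight = 49.6/149.1 = 0.3327.
Equity contribution = 0.6673 × 9.85% = 6.5733%.
Remaining for debt = 7.92% − 6.5733% = 1.3467%.
Rd × (1 − 20%) × 0.3327 = 1.3467%  ⇒  Rd = 5.0604%.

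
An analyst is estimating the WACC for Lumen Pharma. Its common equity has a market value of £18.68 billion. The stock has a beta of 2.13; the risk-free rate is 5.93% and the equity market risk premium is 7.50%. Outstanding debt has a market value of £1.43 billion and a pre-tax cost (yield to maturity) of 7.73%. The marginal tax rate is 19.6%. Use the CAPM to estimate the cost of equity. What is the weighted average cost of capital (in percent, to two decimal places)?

Cost of equity via CAPM: Re = 5.93% + 2.13 × 7.5% = 21.9050%.
Total capital V = 18.68 + 1.43 = 20.11.
Equity: weight = 18.68/20.11 = 0.9289; cost = 21.905%.
Debt: weight = 1.43/20.11 = 0.0711; after-tax cost = 7.73% × (1 − 19.6%) = 6.2149%.
WACC = 0.9289 × 21.9050% + 0.0711 × 6.2149% = 20.7893%.

20.79%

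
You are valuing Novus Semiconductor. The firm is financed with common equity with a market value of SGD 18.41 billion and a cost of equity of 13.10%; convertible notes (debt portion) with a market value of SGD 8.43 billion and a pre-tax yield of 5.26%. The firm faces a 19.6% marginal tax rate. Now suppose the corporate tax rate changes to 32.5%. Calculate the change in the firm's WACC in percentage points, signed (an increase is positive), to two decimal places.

Current WACC:
Total capital V = 18.41 + 8.43 = 26.84.
Equity: weight = 18.41/26.84 = 0.6859; cost = 13.1%.
Convertible notes (debt portion): weight = 8.43/26.84 = 0.3141; after-tax cost = 5.26% × (1 − 19.6%) = 4.2290%.
WACC = 0.6859 × 13.1000% + 0.3141 × 4.2290% = 10.3138%.
After the change:
Total capital V = 18.41 + 8.43 = 26.84.
Equity: weight = 18.41/26.84 = 0.6859; cost = 13.1%.
Convertible notes (debt portion): weight = 8.43/26.84 = 0.3141; after-tax cost = 5.26% × (1 − 32.5%) = 3.5505%.
WACC = 0.6859 × 13.1000% + 0.3141 × 3.5505% = 10.1007%.
Change in WACC = 10.1007% − 10.3138% = -0.2131 pp.

-0.21 pp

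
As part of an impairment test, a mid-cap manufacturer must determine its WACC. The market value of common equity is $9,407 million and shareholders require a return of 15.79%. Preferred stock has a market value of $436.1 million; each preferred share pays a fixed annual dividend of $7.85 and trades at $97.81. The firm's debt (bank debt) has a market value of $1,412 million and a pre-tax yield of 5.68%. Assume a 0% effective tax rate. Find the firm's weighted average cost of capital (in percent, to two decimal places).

Cost of preferred: Rp = 7.85 / 97.81 = 8.0258%.
Total capital V = 9407 + 436.1 + 1412 = 11255.1.
Equity: weight = 9407/11255.1 = 0.8358; cost = 15.79%.
Preferred: weight = 436.1/11255.1 = 0.0387; cost = 8.0258%.
Bank debt: weight = 1412/11255.1 = 0.1255; after-tax cost = 5.68% × (1 − 0%) = 5.6800%.
WACC = 0.8358 × 15.7900% + 0.0387 × 8.0258% + 0.1255 × 5.6800% = 14.2208%.

14.22%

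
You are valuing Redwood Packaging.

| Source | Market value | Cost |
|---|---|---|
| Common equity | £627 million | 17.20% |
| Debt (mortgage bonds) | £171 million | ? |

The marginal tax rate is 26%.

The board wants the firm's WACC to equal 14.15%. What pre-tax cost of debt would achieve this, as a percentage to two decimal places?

Total capital V = 627 + 171 = 798.
Equity weight = 627/798 = 0.7857.
Mortgage bonds weight = 171/798 = 0.2143.
Equity contribution = 0.7857 × 17.2% = 13.5143%.
Remaining for debt = 14.15% − 13.5143% = 0.6357%.
Rd × (1 − 26%) × 0.2143 = 0.6357%  ⇒  Rd = 4.0090%.

4.01%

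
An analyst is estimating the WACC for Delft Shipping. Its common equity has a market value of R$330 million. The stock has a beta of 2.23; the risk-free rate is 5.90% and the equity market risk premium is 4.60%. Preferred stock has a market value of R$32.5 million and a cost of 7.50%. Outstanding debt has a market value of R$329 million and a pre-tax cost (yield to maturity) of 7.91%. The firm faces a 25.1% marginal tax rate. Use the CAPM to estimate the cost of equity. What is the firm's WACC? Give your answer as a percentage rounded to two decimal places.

10.88%

Cost of equity via CAPM: Re = 5.9% + 2.23 × 4.6% = 16.1580%.
Total capital V = 330 + 32.5 + 329 = 691.5.
Equity: weight = 330/691.5 = 0.4772; cost = 16.158%.
Preferred: weight = 32.5/691.5 = 0.0470; cost = 7.5%.
Debt: weight = 329/691.5 = 0.4758; after-tax cost = 7.91% × (1 − 25.1%) = 5.9246%.
WACC = 0.4772 × 16.1580% + 0.0470 × 7.5000% + 0.4758 × 5.9246% = 10.8823%.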